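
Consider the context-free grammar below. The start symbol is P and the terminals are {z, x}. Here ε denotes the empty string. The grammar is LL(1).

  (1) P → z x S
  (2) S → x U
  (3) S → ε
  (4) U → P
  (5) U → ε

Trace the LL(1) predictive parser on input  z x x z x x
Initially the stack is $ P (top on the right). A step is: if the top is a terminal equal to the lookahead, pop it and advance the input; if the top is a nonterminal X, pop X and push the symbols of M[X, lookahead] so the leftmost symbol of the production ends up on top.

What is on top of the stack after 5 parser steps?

U

     Stack    Input          Action
  1  $ P      z x x z x x $  expand P → z x S
  2  $ S x z  z x x z x x $  match z
  3  $ S x    x x z x x $    match x
  4  $ S      x z x x $      expand S → x U
  5  $ U x    x z x x $      match x
Stack after step 5: $ U (top = U).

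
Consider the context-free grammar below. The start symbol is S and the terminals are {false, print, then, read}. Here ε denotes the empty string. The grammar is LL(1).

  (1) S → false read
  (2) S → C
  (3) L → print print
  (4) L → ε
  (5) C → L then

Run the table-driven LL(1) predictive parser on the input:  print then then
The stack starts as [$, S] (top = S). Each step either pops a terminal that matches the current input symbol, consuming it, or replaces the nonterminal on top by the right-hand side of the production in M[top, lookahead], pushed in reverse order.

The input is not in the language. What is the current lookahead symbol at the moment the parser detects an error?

then

     Stack               Input              Action
  1  $ S                 print then then $  expand S → C
  2  $ C                 print then then $  expand C → L then
  3  $ then L            print then then $  expand L → print print
  4  $ then print print  print then then $  match print
  5  $ then print        then then $        error: top is terminal print but lookahead is then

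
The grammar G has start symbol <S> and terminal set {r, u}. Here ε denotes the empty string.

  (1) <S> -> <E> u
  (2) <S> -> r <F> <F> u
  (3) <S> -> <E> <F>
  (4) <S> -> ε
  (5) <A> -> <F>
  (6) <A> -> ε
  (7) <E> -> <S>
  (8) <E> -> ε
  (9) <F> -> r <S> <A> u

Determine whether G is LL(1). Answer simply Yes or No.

FIRST(<S>) = {ε, r, u}
FIRST(<A>) = {ε, r}
FIRST(<E>) = {ε, r, u}
FIRST(<F>) = {r}
FOLLOW(<S>) = {$, r, u}
FOLLOW(<A>) = {u}
FOLLOW(<E>) = {r, u}
FOLLOW(<F>) = {$, r, u}
Cell M[<E>, r] receives both <E> -> <S> and <E> -> ε — the grammar is not LL(1).

No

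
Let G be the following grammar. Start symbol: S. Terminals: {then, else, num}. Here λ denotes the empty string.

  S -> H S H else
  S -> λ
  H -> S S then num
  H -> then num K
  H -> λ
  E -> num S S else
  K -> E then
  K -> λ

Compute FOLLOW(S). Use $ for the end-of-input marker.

FIRST(E) = {num}
FIRST(K) = {λ, num}  (via E then)
FIRST(S) = {λ, else, then}  (via H S H else)
FIRST(H) = {λ, else, then}  (via S S then num)
FOLLOW(S) includes $ since S is the start symbol.
FOLLOW(S): in S->H S H else, S is followed by H else with FIRST {else, then}; in H->S S then num (occurrence 1), S is followed by S then num with FIRST {else, then}; in H->S S then num (occurrence 2), S is followed by then num with FIRST {then}; in E->num S S else (occurrence 1), S is followed by S else with FIRST {else, then}; in E->num S S else (occurrence 2), S is followed by else with FIRST {else}. Thus FOLLOW(S) = {$, else, then}.
FOLLOW(H): in S->H S H else (occurrence 1), H is followed by S H else with FIRST {else, then}; in S->H S H else (occurrence 2), H is followed by else with FIRST {else}. Thus FOLLOW(H) = {else, then}.
FOLLOW(E): in K->E then, E is followed by then with FIRST {then}. Thus FOLLOW(E) = {then}.
FOLLOW(K): in H->then num K, the suffix after K is empty, so FOLLOW(K) ⊇ FOLLOW(H) = {else, then}. Thus FOLLOW(K) = {else, then}.

{$, else, then}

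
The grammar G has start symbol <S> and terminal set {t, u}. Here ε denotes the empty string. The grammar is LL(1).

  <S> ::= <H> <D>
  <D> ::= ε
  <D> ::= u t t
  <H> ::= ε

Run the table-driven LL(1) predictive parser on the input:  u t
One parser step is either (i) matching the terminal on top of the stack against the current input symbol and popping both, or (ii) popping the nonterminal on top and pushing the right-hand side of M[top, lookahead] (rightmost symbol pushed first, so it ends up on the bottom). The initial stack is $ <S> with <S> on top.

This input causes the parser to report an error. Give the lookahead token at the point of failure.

$

step 1: stack=$ <S>  input=u t $  — expand <S> ::= <H> <D>
step 2: stack=$ <D> <H>  input=u t $  — expand <H> ::= ε
step 3: stack=$ <D>  input=u t $  — expand <D> ::= u t t
step 4: stack=$ t t u  input=u t $  — match u
step 5: stack=$ t t  input=t $  — match t
step 6: stack=$ t  input=$  — error: top is terminal t but lookahead is $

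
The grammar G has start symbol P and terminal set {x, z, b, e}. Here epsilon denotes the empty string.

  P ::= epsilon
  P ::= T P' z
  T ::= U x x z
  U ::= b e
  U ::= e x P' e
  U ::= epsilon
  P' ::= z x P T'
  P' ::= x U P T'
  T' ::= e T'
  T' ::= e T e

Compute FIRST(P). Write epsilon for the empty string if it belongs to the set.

{epsilon, b, e, x}

FIRST(U): from U::=b e we get {b}; from U::=e x P' e we get {e}; from U::=epsilon we get {epsilon}. So FIRST(U) = {epsilon, b, e}.
FIRST(P'): from P'::=z x P T' we get {z}; from P'::=x U P T' we get {x}. So FIRST(P') = {x, z}.
FIRST(T'): from T'::=e T' we get {e}; from T'::=e T e we get {e}. So FIRST(T') = {e}.
FIRST(T): from T::=U x x z we get {b, e, x}. So FIRST(T) = {b, e, x}.
FIRST(P): from P::=epsilon we get {epsilon}; from P::=T P' z we get {b, e, x}. So FIRST(P) = {epsilon, b, e, x}.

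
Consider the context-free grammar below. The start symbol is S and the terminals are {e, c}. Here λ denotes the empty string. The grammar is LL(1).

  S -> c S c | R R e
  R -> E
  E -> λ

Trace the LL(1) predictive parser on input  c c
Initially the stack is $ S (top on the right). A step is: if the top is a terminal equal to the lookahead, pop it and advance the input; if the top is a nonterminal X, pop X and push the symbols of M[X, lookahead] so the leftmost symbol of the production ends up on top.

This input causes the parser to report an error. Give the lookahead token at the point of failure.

$

step 1: stack=$ S  input=c c $  — expand S -> c S c
step 2: stack=$ c S c  input=c c $  — match c
step 3: stack=$ c S  input=c $  — expand S -> c S c
step 4: stack=$ c c S c  input=c $  — match c
step 5: stack=$ c c S  input=$  — error: M[S, $] is empty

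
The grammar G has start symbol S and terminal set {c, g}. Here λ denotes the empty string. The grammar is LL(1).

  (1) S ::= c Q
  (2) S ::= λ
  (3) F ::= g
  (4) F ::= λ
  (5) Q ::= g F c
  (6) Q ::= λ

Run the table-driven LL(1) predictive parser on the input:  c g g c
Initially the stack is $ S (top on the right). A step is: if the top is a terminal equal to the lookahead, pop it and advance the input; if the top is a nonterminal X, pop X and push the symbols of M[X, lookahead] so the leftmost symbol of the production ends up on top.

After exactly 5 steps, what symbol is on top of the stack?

g

step 1: stack=$ S  input=c g g c $  — expand S ::= c Q
step 2: stack=$ Q c  input=c g g c $  — match c
step 3: stack=$ Q  input=g g c $  — expand Q ::= g F c
step 4: stack=$ c F g  input=g g c $  — match g
step 5: stack=$ c F  input=g c $  — expand F ::= g
Stack after step 5: $ c g (top = g).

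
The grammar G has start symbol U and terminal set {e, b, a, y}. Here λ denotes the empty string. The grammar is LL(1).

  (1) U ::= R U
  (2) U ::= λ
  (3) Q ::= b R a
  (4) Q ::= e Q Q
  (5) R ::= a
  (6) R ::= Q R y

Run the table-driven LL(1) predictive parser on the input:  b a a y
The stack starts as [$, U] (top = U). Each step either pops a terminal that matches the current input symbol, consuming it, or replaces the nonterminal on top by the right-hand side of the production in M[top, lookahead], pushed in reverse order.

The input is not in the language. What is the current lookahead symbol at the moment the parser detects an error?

     Stack          Input      Action
  1  $ U            b a a y $  expand U ::= R U
  2  $ U R          b a a y $  expand R ::= Q R y
  3  $ U y R Q      b a a y $  expand Q ::= b R a
  4  $ U y R a R b  b a a y $  match b
  5  $ U y R a R    a a y $    expand R ::= a
  6  $ U y R a a    a a y $    match a
  7  $ U y R a      a y $      match a
  8  $ U y R        y $        error: M[R, y] is empty

y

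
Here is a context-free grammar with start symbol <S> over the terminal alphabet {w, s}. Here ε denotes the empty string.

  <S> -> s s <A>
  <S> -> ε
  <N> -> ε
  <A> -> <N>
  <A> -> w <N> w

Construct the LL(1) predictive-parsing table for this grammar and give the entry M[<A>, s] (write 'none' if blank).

FIRST(<S>): from <S>->s s <A> we get {s}; from <S>->ε we get {ε}. So FIRST(<S>) = {ε, s}.
FIRST(<N>): from <N>->ε we get {ε}. So FIRST(<N>) = {ε}.
FIRST(<A>): from <A>-><N> we get {ε}; from <A>->w <N> w we get {w}. So FIRST(<A>) = {ε, w}.
FOLLOW(<S>) includes $ since <S> is the start symbol.
FOLLOW(<S>): <S> appears on no right-hand side. Thus FOLLOW(<S>) = {$}.
FOLLOW(<A>): in <S>->s s <A>, the suffix after <A> is empty, so FOLLOW(<A>) ⊇ FOLLOW(<S>) = {$}. Thus FOLLOW(<A>) = {$}.
For <A> -> <N>: FIRST(<N>) = {ε}, so it goes in M[<A>, t] for t ∈ {}; since ε ∈ FIRST, also for every t ∈ FOLLOW(<A>) = {$}.
For <A> -> w <N> w: FIRST(w <N> w) = {w}, so it goes in M[<A>, t] for t ∈ {w}.
None of these place a production in M[<A>, s].

none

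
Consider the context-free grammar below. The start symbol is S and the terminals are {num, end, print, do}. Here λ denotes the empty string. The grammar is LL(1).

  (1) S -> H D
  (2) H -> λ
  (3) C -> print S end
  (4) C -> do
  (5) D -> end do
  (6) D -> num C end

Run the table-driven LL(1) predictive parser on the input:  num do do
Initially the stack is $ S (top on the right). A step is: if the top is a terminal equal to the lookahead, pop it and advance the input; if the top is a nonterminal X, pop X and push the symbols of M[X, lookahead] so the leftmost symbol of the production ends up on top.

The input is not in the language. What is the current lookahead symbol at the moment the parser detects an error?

do

step 1: stack=$ S  input=num do do $  — expand S -> H D
step 2: stack=$ D H  input=num do do $  — expand H -> λ
step 3: stack=$ D  input=num do do $  — expand D -> num C end
step 4: stack=$ end C num  input=num do do $  — match num
step 5: stack=$ end C  input=do do $  — expand C -> do
step 6: stack=$ end do  input=do do $  — match do
step 7: stack=$ end  input=do $  — error: top is terminal end but lookahead is do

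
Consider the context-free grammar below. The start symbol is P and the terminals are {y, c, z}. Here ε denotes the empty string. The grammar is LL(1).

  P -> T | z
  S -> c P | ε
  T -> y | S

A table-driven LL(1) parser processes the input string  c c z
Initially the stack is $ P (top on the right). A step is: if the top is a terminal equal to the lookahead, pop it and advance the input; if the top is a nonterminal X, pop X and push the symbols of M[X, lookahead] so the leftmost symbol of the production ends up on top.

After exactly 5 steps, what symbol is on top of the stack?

step 1: stack=$ P  input=c c z $  — expand P -> T
step 2: stack=$ T  input=c c z $  — expand T -> S
step 3: stack=$ S  input=c c z $  — expand S -> c P
step 4: stack=$ P c  input=c c z $  — match c
step 5: stack=$ P  input=c z $  — expand P -> T
Stack after step 5: $ T (top = T).

T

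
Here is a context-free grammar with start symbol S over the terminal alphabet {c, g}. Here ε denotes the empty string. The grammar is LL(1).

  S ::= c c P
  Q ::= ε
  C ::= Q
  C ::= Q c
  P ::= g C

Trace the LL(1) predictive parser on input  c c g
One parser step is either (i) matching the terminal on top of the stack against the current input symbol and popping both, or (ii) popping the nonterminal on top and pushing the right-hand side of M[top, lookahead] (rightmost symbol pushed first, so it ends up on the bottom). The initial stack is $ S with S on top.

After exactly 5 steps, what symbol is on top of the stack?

C

step 1: stack=$ S  input=c c g $  — expand S ::= c c P
step 2: stack=$ P c c  input=c c g $  — match c
step 3: stack=$ P c  input=c g $  — match c
step 4: stack=$ P  input=g $  — expand P ::= g C
step 5: stack=$ C g  input=g $  — match g
Stack after step 5: $ C (top = C).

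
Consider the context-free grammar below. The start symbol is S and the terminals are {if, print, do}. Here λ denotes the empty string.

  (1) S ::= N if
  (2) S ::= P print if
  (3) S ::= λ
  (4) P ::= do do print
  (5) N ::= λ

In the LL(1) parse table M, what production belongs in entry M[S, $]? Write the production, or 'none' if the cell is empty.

S ::= λ

FIRST(P) = {do}
FIRST(N) = {λ}
FIRST(S) = {λ, do, if}  (via N if, P print if)
FOLLOW(S) includes $ since S is the start symbol.
FOLLOW(S): S appears on no right-hand side. Thus FOLLOW(S) = {$}.
For S ::= N if: FIRST(N if) = {if}, so it goes in M[S, t] for t ∈ {if}.
For S ::= P print if: FIRST(P print if) = {do}, so it goes in M[S, t] for t ∈ {do}.
For S ::= λ: FIRST(λ) = {λ}, so it goes in M[S, t] for t ∈ {}; since λ ∈ FIRST, also for every t ∈ FOLLOW(S) = {$}.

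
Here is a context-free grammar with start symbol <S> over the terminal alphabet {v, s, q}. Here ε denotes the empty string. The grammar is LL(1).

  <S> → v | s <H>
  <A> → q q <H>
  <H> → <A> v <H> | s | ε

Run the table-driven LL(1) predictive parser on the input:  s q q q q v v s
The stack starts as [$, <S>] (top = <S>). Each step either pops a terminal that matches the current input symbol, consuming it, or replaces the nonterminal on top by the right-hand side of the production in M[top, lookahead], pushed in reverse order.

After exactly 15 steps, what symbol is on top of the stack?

step 1: stack=$ <S>  input=s q q q q v v s $  — expand <S> → s <H>
step 2: stack=$ <H> s  input=s q q q q v v s $  — match s
step 3: stack=$ <H>  input=q q q q v v s $  — expand <H> → <A> v <H>
step 4: stack=$ <H> v <A>  input=q q q q v v s $  — expand <A> → q q <H>
step 5: stack=$ <H> v <H> q q  input=q q q q v v s $  — match q
step 6: stack=$ <H> v <H> q  input=q q q v v s $  — match q
step 7: stack=$ <H> v <H>  input=q q v v s $  — expand <H> → <A> v <H>
step 8: stack=$ <H> v <H> v <A>  input=q q v v s $  — expand <A> → q q <H>
step 9: stack=$ <H> v <H> v <H> q q  input=q q v v s $  — match q
step 10: stack=$ <H> v <H> v <H> q  input=q v v s $  — match q
step 11: stack=$ <H> v <H> v <H>  input=v v s $  — expand <H> → ε
step 12: stack=$ <H> v <H> v  input=v v s $  — match v
step 13: stack=$ <H> v <H>  input=v s $  — expand <H> → ε
step 14: stack=$ <H> v  input=v s $  — match v
step 15: stack=$ <H>  input=s $  — expand <H> → s
Stack after step 15: $ s (top = s).

s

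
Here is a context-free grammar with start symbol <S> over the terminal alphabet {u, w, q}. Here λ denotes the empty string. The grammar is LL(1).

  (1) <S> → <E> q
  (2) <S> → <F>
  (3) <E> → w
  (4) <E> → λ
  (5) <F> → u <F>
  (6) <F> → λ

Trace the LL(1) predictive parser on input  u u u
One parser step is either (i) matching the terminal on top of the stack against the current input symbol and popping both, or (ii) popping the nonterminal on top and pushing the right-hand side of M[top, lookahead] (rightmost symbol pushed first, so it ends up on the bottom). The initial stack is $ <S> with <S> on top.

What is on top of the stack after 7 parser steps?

<F>

step 1: stack=$ <S>  input=u u u $  — expand <S> → <F>
step 2: stack=$ <F>  input=u u u $  — expand <F> → u <F>
step 3: stack=$ <F> u  input=u u u $  — match u
step 4: stack=$ <F>  input=u u $  — expand <F> → u <F>
step 5: stack=$ <F> u  input=u u $  — match u
step 6: stack=$ <F>  input=u $  — expand <F> → u <F>
step 7: stack=$ <F> u  input=u $  — match u
Stack after step 7: $ <F> (top = <F>).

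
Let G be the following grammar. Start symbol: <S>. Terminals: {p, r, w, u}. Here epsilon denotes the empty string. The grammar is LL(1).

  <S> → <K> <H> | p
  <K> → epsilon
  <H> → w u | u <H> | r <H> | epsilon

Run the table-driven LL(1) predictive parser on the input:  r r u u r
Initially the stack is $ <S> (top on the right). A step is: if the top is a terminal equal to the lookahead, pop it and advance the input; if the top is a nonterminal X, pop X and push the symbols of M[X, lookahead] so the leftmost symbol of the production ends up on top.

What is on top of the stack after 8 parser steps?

step 1: stack=$ <S>  input=r r u u r $  — expand <S> → <K> <H>
step 2: stack=$ <H> <K>  input=r r u u r $  — expand <K> → epsilon
step 3: stack=$ <H>  input=r r u u r $  — expand <H> → r <H>
step 4: stack=$ <H> r  input=r r u u r $  — match r
step 5: stack=$ <H>  input=r u u r $  — expand <H> → r <H>
step 6: stack=$ <H> r  input=r u u r $  — match r
step 7: stack=$ <H>  input=u u r $  — expand <H> → u <H>
step 8: stack=$ <H> u  input=u u r $  — match u
Stack after step 8: $ <H> (top = <H>).

<H>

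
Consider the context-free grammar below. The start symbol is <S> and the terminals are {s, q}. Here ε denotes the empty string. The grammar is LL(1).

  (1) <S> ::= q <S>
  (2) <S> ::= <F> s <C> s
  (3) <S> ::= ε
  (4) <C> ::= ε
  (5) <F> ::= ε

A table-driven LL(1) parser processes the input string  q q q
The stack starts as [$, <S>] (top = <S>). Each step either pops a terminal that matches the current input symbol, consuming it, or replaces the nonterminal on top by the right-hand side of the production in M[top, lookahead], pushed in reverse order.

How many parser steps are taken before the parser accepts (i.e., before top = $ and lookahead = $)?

     Stack    Input    Action
  1  $ <S>    q q q $  expand <S> ::= q <S>
  2  $ <S> q  q q q $  match q
  3  $ <S>    q q $    expand <S> ::= q <S>
  4  $ <S> q  q q $    match q
  5  $ <S>    q $      expand <S> ::= q <S>
  6  $ <S> q  q $      match q
  7  $ <S>    $        expand <S> ::= ε
Accept reached after 7 steps.

7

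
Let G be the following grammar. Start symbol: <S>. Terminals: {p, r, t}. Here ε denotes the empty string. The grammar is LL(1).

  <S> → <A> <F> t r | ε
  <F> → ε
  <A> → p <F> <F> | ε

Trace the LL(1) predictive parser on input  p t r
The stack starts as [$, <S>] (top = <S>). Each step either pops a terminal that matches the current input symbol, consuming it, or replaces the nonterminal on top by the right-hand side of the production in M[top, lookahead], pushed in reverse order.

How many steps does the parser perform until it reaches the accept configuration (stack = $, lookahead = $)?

8

step 1: stack=$ <S>  input=p t r $  — expand <S> → <A> <F> t r
step 2: stack=$ r t <F> <A>  input=p t r $  — expand <A> → p <F> <F>
step 3: stack=$ r t <F> <F> <F> p  input=p t r $  — match p
step 4: stack=$ r t <F> <F> <F>  input=t r $  — expand <F> → ε
step 5: stack=$ r t <F> <F>  input=t r $  — expand <F> → ε
step 6: stack=$ r t <F>  input=t r $  — expand <F> → ε
step 7: stack=$ r t  input=t r $  — match t
step 8: stack=$ r  input=r $  — match r
Accept reached after 8 steps.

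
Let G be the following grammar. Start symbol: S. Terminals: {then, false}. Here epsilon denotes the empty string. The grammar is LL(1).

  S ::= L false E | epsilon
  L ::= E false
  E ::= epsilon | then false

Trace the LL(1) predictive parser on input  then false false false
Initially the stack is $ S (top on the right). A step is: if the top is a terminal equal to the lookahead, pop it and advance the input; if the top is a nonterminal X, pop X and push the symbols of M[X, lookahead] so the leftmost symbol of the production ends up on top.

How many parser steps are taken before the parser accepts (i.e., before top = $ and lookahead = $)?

8

step 1: stack=$ S  input=then false false false $  — expand S ::= L false E
step 2: stack=$ E false L  input=then false false false $  — expand L ::= E false
step 3: stack=$ E false false E  input=then false false false $  — expand E ::= then false
step 4: stack=$ E false false false then  input=then false false false $  — match then
step 5: stack=$ E false false false  input=false false false $  — match false
step 6: stack=$ E false false  input=false false $  — match false
step 7: stack=$ E false  input=false $  — match false
step 8: stack=$ E  input=$  — expand E ::= epsilon
Accept reached after 8 steps.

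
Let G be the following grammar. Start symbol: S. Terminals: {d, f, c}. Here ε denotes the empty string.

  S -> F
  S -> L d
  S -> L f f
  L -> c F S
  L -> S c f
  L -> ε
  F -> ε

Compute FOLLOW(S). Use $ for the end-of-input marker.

{$, c, d, f}

FIRST(F) = {ε}
FIRST(S) = {ε, c, d, f}  (via F, L d, L f f)
FIRST(L) = {ε, c, d, f}  (via S c f)
FOLLOW(S) includes $ since S is the start symbol.
FOLLOW(L): in S->L d, L is followed by d with FIRST {d}; in S->L f f, L is followed by f f with FIRST {f}. Thus FOLLOW(L) = {d, f}.
FOLLOW(S): in L->c F S, the suffix after S is empty, so FOLLOW(S) ⊇ FOLLOW(L) = {d, f}; in L->S c f, S is followed by c f with FIRST {c}. Thus FOLLOW(S) = {$, c, d, f}.
FOLLOW(F): in S->F, the suffix after F is empty, so FOLLOW(F) ⊇ FOLLOW(S) = {$, c, d, f}; in L->c F S, F is followed by S with FIRST {ε, c, d, f}; in L->c F S, the suffix after F is nullable, so FOLLOW(F) ⊇ FOLLOW(L) = {d, f}. Thus FOLLOW(F) = {$, c, d, f}.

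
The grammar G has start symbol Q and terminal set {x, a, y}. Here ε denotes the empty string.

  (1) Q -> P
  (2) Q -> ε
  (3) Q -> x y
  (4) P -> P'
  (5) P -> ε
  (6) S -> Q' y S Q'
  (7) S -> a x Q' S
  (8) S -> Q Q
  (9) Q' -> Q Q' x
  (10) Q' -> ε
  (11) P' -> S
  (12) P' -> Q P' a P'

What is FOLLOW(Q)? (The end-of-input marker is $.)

{$, a, x, y}

FIRST(Q) = {ε, a, x, y}  (via P)
FIRST(Q') = {ε, a, x, y}  (via Q Q' x)
FIRST(S) = {ε, a, x, y}  (via Q' y S Q', Q Q)
FIRST(P') = {ε, a, x, y}  (via S, Q P' a P')
FIRST(P) = {ε, a, x, y}  (via P')
FOLLOW(Q) includes $ since Q is the start symbol.
FOLLOW(Q): in S->Q Q (occurrence 1), Q is followed by Q with FIRST {ε, a, x, y}; in S->Q Q (occurrence 1), the suffix after Q is nullable, so FOLLOW(Q) ⊇ FOLLOW(S) = {$, a, x, y}; in S->Q Q (occurrence 2), the suffix after Q is empty, so FOLLOW(Q) ⊇ FOLLOW(S) = {$, a, x, y}; in Q'->Q Q' x, Q is followed by Q' x with FIRST {a, x, y}; in P'->Q P' a P', Q is followed by P' a P' with FIRST {a, x, y}. Thus FOLLOW(Q) = {$, a, x, y}.
FOLLOW(P): in Q->P, the suffix after P is empty, so FOLLOW(P) ⊇ FOLLOW(Q) = {$, a, x, y}. Thus FOLLOW(P) = {$, a, x, y}.
FOLLOW(P'): in P->P', the suffix after P' is empty, so FOLLOW(P') ⊇ FOLLOW(P) = {$, a, x, y}; in P'->Q P' a P' (occurrence 1), P' is followed by a P' with FIRST {a}; in P'->Q P' a P' (occurrence 2), the suffix after P' is empty (adds nothing new). Thus FOLLOW(P') = {$, a, x, y}.
FOLLOW(S): in S->Q' y S Q', S is followed by Q' with FIRST {ε, a, x, y}; in S->Q' y S Q', the suffix after S is nullable (adds nothing new); in S->a x Q' S, the suffix after S is empty (adds nothing new); in P'->S, the suffix after S is empty, so FOLLOW(S) ⊇ FOLLOW(P') = {$, a, x, y}. Thus FOLLOW(S) = {$, a, x, y}.
FOLLOW(Q'): in S->Q' y S Q' (occurrence 1), Q' is followed by y S Q' with FIRST {y}; in S->Q' y S Q' (occurrence 2), the suffix after Q' is empty, so FOLLOW(Q') ⊇ FOLLOW(S) = {$, a, x, y}; in S->a x Q' S, Q' is followed by S with FIRST {ε, a, x, y}; in S->a x Q' S, the suffix after Q' is nullable, so FOLLOW(Q') ⊇ FOLLOW(S) = {$, a, x, y}; in Q'->Q Q' x, Q' is followed by x with FIRST {x}. Thus FOLLOW(Q') = {$, a, x, y}.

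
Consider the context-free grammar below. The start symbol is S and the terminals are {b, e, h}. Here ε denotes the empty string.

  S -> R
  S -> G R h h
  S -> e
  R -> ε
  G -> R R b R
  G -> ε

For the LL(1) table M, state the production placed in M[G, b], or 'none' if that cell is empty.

FIRST(R): from R->ε we get {ε}. So FIRST(R) = {ε}.
FIRST(G): from G->R R b R we get {b}; from G->ε we get {ε}. So FIRST(G) = {ε, b}.
FIRST(S): from S->R we get {ε}; from S->G R h h we get {b, h}; from S->e we get {e}. So FIRST(S) = {ε, b, e, h}.
FOLLOW(S) includes $ since S is the start symbol.
FOLLOW(G): in S->G R h h, G is followed by R h h with FIRST {h}. Thus FOLLOW(G) = {h}.
For G -> R R b R: FIRST(R R b R) = {b}, so it goes in M[G, t] for t ∈ {b}.
For G -> ε: FIRST(ε) = {ε}, so it goes in M[G, t] for t ∈ {}; since ε ∈ FIRST, also for every t ∈ FOLLOW(G) = {h}.

G -> R R b R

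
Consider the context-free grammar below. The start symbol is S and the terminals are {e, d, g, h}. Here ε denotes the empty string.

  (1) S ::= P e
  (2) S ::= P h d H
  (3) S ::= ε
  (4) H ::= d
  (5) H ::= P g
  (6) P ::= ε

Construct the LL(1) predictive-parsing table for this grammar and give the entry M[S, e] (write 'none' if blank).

FIRST(P): from P::=ε we get {ε}. So FIRST(P) = {ε}.
FIRST(S): from S::=P e we get {e}; from S::=P h d H we get {h}; from S::=ε we get {ε}. So FIRST(S) = {ε, e, h}.
FIRST(H): from H::=d we get {d}; from H::=P g we get {g}. So FIRST(H) = {d, g}.
FOLLOW(S) includes $ since S is the start symbol.
FOLLOW(S): S appears on no right-hand side. Thus FOLLOW(S) = {$}.
For S ::= P e: FIRST(P e) = {e}, so it goes in M[S, t] for t ∈ {e}.
For S ::= P h d H: FIRST(P h d H) = {h}, so it goes in M[S, t] for t ∈ {h}.
For S ::= ε: FIRST(ε) = {ε}, so it goes in M[S, t] for t ∈ {}; since ε ∈ FIRST, also for every t ∈ FOLLOW(S) = {$}.

S ::= P e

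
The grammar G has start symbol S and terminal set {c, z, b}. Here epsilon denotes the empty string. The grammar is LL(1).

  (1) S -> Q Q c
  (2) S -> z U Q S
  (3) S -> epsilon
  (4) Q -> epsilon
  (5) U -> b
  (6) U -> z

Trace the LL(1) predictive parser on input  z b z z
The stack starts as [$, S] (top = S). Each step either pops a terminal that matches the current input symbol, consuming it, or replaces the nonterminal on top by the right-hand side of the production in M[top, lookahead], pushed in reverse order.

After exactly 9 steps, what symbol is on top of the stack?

step 1: stack=$ S  input=z b z z $  — expand S -> z U Q S
step 2: stack=$ S Q U z  input=z b z z $  — match z
step 3: stack=$ S Q U  input=b z z $  — expand U -> b
step 4: stack=$ S Q b  input=b z z $  — match b
step 5: stack=$ S Q  input=z z $  — expand Q -> epsilon
step 6: stack=$ S  input=z z $  — expand S -> z U Q S
step 7: stack=$ S Q U z  input=z z $  — match z
step 8: stack=$ S Q U  input=z $  — expand U -> z
step 9: stack=$ S Q z  input=z $  — match z
Stack after step 9: $ S Q (top = Q).

Q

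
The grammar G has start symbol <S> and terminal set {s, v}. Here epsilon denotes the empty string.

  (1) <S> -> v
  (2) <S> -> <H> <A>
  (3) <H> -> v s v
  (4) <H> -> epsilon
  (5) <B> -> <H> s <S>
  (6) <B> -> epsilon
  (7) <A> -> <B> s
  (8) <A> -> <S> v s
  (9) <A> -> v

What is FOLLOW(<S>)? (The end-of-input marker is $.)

{$, s, v}

FIRST(<H>): from <H>->v s v we get {v}; from <H>->epsilon we get {epsilon}. So FIRST(<H>) = {epsilon, v}.
FIRST(<B>): from <B>-><H> s <S> we get {s, v}; from <B>->epsilon we get {epsilon}. So FIRST(<B>) = {epsilon, s, v}.
FIRST(<S>): from <S>->v we get {v}; from <S>-><H> <A> we get {s, v}. So FIRST(<S>) = {s, v}.
FIRST(<A>): from <A>-><B> s we get {s, v}; from <A>-><S> v s we get {s, v}; from <A>->v we get {v}. So FIRST(<A>) = {s, v}.
FOLLOW(<S>) includes $ since <S> is the start symbol.
FOLLOW(<H>): in <S>-><H> <A>, <H> is followed by <A> with FIRST {s, v}; in <B>-><H> s <S>, <H> is followed by s <S> with FIRST {s}. Thus FOLLOW(<H>) = {s, v}.
FOLLOW(<B>): in <A>-><B> s, <B> is followed by s with FIRST {s}. Thus FOLLOW(<B>) = {s}.
FOLLOW(<S>): in <B>-><H> s <S>, the suffix after <S> is empty, so FOLLOW(<S>) ⊇ FOLLOW(<B>) = {s}; in <A>-><S> v s, <S> is followed by v s with FIRST {v}. Thus FOLLOW(<S>) = {$, s, v}.
FOLLOW(<A>): in <S>-><H> <A>, the suffix after <A> is empty, so FOLLOW(<A>) ⊇ FOLLOW(<S>) = {$, s, v}. Thus FOLLOW(<A>) = {$, s, v}.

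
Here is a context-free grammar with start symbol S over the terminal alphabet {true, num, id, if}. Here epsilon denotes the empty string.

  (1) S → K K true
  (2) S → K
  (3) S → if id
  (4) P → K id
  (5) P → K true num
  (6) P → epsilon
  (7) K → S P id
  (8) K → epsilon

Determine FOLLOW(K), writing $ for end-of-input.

FIRST(S): from S→K K true we get {id, if, true}; from S→K we get {epsilon, id, if, true}; from S→if id we get {if}. So FIRST(S) = {epsilon, id, if, true}.
FIRST(P): from P→K id we get {id, if, true}; from P→K true num we get {id, if, true}; from P→epsilon we get {epsilon}. So FIRST(P) = {epsilon, id, if, true}.
FIRST(K): from K→S P id we get {id, if, true}; from K→epsilon we get {epsilon}. So FIRST(K) = {epsilon, id, if, true}.
FOLLOW(S) includes $ since S is the start symbol.
FOLLOW(S): in K→S P id, S is followed by P id with FIRST {id, if, true}. Thus FOLLOW(S) = {$, id, if, true}.
FOLLOW(P): in K→S P id, P is followed by id with FIRST {id}. Thus FOLLOW(P) = {id}.
FOLLOW(K): in S→K K true (occurrence 1), K is followed by K true with FIRST {id, if, true}; in S→K K true (occurrence 2), K is followed by true with FIRST {true}; in S→K, the suffix after K is empty, so FOLLOW(K) ⊇ FOLLOW(S) = {$, id, if, true}; in P→K id, K is followed by id with FIRST {id}; in P→K true num, K is followed by true num with FIRST {true}. Thus FOLLOW(K) = {$, id, if, true}.

{$, id, if, true}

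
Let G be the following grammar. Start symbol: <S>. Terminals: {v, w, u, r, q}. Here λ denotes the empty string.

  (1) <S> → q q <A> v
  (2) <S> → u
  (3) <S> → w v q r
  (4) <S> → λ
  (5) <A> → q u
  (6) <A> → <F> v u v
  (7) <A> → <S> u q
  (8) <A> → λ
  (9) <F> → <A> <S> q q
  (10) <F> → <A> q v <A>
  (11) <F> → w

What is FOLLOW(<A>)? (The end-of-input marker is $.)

FIRST(<S>) = {λ, q, u, w}
FIRST(<A>) = {λ, q, u, w}  (via <F> v u v, <S> u q)
FIRST(<F>) = {q, u, w}  (via <A> <S> q q, <A> q v <A>)
FOLLOW(<S>) includes $ since <S> is the start symbol.
FOLLOW(<S>): in <A>→<S> u q, <S> is followed by u q with FIRST {u}; in <F>→<A> <S> q q, <S> is followed by q q with FIRST {q}. Thus FOLLOW(<S>) = {$, q, u}.
FOLLOW(<F>): in <A>→<F> v u v, <F> is followed by v u v with FIRST {v}. Thus FOLLOW(<F>) = {v}.
FOLLOW(<A>): in <S>→q q <A> v, <A> is followed by v with FIRST {v}; in <F>→<A> <S> q q, <A> is followed by <S> q q with FIRST {q, u, w}; in <F>→<A> q v <A> (occurrence 1), <A> is followed by q v <A> with FIRST {q}; in <F>→<A> q v <A> (occurrence 2), the suffix after <A> is empty, so FOLLOW(<A>) ⊇ FOLLOW(<F>) = {v}. Thus FOLLOW(<A>) = {q, u, v, w}.

{q, u, v, w}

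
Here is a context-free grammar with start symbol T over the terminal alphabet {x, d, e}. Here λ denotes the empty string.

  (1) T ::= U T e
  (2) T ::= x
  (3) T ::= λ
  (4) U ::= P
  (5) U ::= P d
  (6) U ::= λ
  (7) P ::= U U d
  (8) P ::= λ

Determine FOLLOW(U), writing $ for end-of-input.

{d, e, x}

FIRST(T) = {λ, d, e, x}  (via U T e)
FIRST(U) = {λ, d}  (via P, P d)
FIRST(P) = {λ, d}  (via U U d)
FOLLOW(T) includes $ since T is the start symbol.
FOLLOW(T): in T::=U T e, T is followed by e with FIRST {e}. Thus FOLLOW(T) = {$, e}.
FOLLOW(U): in T::=U T e, U is followed by T e with FIRST {d, e, x}; in P::=U U d (occurrence 1), U is followed by U d with FIRST {d}; in P::=U U d (occurrence 2), U is followed by d with FIRST {d}. Thus FOLLOW(U) = {d, e, x}.
FOLLOW(P): in U::=P, the suffix after P is empty, so FOLLOW(P) ⊇ FOLLOW(U) = {d, e, x}; in U::=P d, P is followed by d with FIRST {d}. Thus FOLLOW(P) = {d, e, x}.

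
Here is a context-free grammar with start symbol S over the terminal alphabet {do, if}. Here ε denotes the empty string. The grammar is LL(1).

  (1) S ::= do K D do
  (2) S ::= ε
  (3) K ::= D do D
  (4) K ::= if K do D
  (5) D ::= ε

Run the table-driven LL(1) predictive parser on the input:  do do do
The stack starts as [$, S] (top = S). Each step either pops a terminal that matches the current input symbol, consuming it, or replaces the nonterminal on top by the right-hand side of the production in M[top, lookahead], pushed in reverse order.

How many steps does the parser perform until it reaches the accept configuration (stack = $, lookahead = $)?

step 1: stack=$ S  input=do do do $  — expand S ::= do K D do
step 2: stack=$ do D K do  input=do do do $  — match do
step 3: stack=$ do D K  input=do do $  — expand K ::= D do D
step 4: stack=$ do D D do D  input=do do $  — expand D ::= ε
step 5: stack=$ do D D do  input=do do $  — match do
step 6: stack=$ do D D  input=do $  — expand D ::= ε
step 7: stack=$ do D  input=do $  — expand D ::= ε
step 8: stack=$ do  input=do $  — match do
Accept reached after 8 steps.

8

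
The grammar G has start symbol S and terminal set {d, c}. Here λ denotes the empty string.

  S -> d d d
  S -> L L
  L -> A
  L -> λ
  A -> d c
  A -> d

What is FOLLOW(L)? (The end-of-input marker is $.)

FIRST(A): from A->d c we get {d}; from A->d we get {d}. So FIRST(A) = {d}.
FIRST(L): from L->A we get {d}; from L->λ we get {λ}. So FIRST(L) = {λ, d}.
FIRST(S): from S->d d d we get {d}; from S->L L we get {λ, d}. So FIRST(S) = {λ, d}.
FOLLOW(S) includes $ since S is the start symbol.
FOLLOW(S): S appears on no right-hand side. Thus FOLLOW(S) = {$}.
FOLLOW(L): in S->L L (occurrence 1), L is followed by L with FIRST {λ, d}; in S->L L (occurrence 1), the suffix after L is nullable, so FOLLOW(L) ⊇ FOLLOW(S) = {$}; in S->L L (occurrence 2), the suffix after L is empty, so FOLLOW(L) ⊇ FOLLOW(S) = {$}. Thus FOLLOW(L) = {$, d}.
FOLLOW(A): in L->A, the suffix after A is empty, so FOLLOW(A) ⊇ FOLLOW(L) = {$, d}. Thus FOLLOW(A) = {$, d}.

{$, d}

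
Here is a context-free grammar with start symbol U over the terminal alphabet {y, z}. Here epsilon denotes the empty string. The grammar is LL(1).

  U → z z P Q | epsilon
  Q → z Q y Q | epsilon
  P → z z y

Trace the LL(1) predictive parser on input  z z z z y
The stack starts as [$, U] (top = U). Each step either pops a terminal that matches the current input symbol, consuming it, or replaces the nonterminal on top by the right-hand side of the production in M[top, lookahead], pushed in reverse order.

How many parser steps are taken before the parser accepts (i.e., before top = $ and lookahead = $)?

8

step 1: stack=$ U  input=z z z z y $  — expand U → z z P Q
step 2: stack=$ Q P z z  input=z z z z y $  — match z
step 3: stack=$ Q P z  input=z z z y $  — match z
step 4: stack=$ Q P  input=z z y $  — expand P → z z y
step 5: stack=$ Q y z z  input=z z y $  — match z
step 6: stack=$ Q y z  input=z y $  — match z
step 7: stack=$ Q y  input=y $  — match y
step 8: stack=$ Q  input=$  — expand Q → epsilon
Accept reached after 8 steps.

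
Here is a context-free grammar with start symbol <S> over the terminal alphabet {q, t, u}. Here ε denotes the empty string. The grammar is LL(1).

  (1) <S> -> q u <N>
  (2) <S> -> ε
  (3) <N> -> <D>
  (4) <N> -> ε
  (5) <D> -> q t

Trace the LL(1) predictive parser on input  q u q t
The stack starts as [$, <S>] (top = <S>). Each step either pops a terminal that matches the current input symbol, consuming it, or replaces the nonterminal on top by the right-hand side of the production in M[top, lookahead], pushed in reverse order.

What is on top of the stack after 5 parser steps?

     Stack      Input      Action
  1  $ <S>      q u q t $  expand <S> -> q u <N>
  2  $ <N> u q  q u q t $  match q
  3  $ <N> u    u q t $    match u
  4  $ <N>      q t $      expand <N> -> <D>
  5  $ <D>      q t $      expand <D> -> q t
Stack after step 5: $ t q (top = q).

q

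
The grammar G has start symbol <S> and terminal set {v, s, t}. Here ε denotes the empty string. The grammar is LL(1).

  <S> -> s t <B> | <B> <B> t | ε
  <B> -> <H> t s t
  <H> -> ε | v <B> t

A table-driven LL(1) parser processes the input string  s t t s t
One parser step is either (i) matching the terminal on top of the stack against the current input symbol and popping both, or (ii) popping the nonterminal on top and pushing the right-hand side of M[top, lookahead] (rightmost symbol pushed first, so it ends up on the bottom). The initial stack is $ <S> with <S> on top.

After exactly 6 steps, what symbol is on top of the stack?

s

     Stack        Input        Action
  1  $ <S>        s t t s t $  expand <S> -> s t <B>
  2  $ <B> t s    s t t s t $  match s
  3  $ <B> t      t t s t $    match t
  4  $ <B>        t s t $      expand <B> -> <H> t s t
  5  $ t s t <H>  t s t $      expand <H> -> ε
  6  $ t s t      t s t $      match t
Stack after step 6: $ t s (top = s).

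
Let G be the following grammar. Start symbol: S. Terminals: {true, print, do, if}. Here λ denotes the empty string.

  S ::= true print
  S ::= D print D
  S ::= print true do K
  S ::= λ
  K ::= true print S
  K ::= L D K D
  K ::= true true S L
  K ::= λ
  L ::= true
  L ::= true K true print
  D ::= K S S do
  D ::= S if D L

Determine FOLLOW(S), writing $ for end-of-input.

FIRST(L): from L::=true we get {true}; from L::=true K true print we get {true}. So FIRST(L) = {true}.
FIRST(K): from K::=true print S we get {true}; from K::=L D K D we get {true}; from K::=true true S L we get {true}; from K::=λ we get {λ}. So FIRST(K) = {λ, true}.
FIRST(S): from S::=true print we get {true}; from S::=D print D we get {do, if, print, true}; from S::=print true do K we get {print}; from S::=λ we get {λ}. So FIRST(S) = {λ, do, if, print, true}.
FIRST(D): from D::=K S S do we get {do, if, print, true}; from D::=S if D L we get {do, if, print, true}. So FIRST(D) = {do, if, print, true}.
FOLLOW(S) includes $ since S is the start symbol.
FOLLOW(S): in K::=true print S, the suffix after S is empty, so FOLLOW(S) ⊇ FOLLOW(K) = {$, do, if, print, true}; in K::=true true S L, S is followed by L with FIRST {true}; in D::=K S S do (occurrence 1), S is followed by S do with FIRST {do, if, print, true}; in D::=K S S do (occurrence 2), S is followed by do with FIRST {do}; in D::=S if D L, S is followed by if D L with FIRST {if}. Thus FOLLOW(S) = {$, do, if, print, true}.
FOLLOW(K): in S::=print true do K, the suffix after K is empty, so FOLLOW(K) ⊇ FOLLOW(S) = {$, do, if, print, true}; in K::=L D K D, K is followed by D with FIRST {do, if, print, true}; in L::=true K true print, K is followed by true print with FIRST {true}; in D::=K S S do, K is followed by S S do with FIRST {do, if, print, true}. Thus FOLLOW(K) = {$, do, if, print, true}.
FOLLOW(D): in S::=D print D (occurrence 1), D is followed by print D with FIRST {print}; in S::=D print D (occurrence 2), the suffix after D is empty, so FOLLOW(D) ⊇ FOLLOW(S) = {$, do, if, print, true}; in K::=L D K D (occurrence 1), D is followed by K D with FIRST {do, if, print, true}; in K::=L D K D (occurrence 2), the suffix after D is empty, so FOLLOW(D) ⊇ FOLLOW(K) = {$, do, if, print, true}; in D::=S if D L, D is followed by L with FIRST {true}. Thus FOLLOW(D) = {$, do, if, print, true}.
FOLLOW(L): in K::=L D K D, L is followed by D K D with FIRST {do, if, print, true}; in K::=true true S L, the suffix after L is empty, so FOLLOW(L) ⊇ FOLLOW(K) = {$, do, if, print, true}; in D::=S if D L, the suffix after L is empty, so FOLLOW(L) ⊇ FOLLOW(D) = {$, do, if, print, true}. Thus FOLLOW(L) = {$, do, if, print, true}.

{$, do, if, print, true}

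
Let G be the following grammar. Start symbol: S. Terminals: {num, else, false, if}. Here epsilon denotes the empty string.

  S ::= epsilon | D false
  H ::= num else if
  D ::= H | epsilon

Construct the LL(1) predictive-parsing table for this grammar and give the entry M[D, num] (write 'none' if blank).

FIRST(H) = {num}
FIRST(D) = {epsilon, num}  (via H)
FIRST(S) = {epsilon, false, num}  (via D false)
FOLLOW(S) includes $ since S is the start symbol.
FOLLOW(D): in S::=D false, D is followed by false with FIRST {false}. Thus FOLLOW(D) = {false}.
For D ::= H: FIRST(H) = {num}, so it goes in M[D, t] for t ∈ {num}.
For D ::= epsilon: FIRST(epsilon) = {epsilon}, so it goes in M[D, t] for t ∈ {}; since epsilon ∈ FIRST, also for every t ∈ FOLLOW(D) = {false}.

D ::= H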